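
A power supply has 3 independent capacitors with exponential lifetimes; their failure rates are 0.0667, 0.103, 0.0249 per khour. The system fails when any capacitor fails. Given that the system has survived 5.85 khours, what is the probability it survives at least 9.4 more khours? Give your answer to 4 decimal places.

Time to first failure ~ Exp(Σλ) with Σλ = 0.1946.
By memorylessness, P(T > 5.85+9.4 | T > 5.85) = P(T > 9.4) = e^(−0.1946·9.4) ≈ 0.1605.

0.1605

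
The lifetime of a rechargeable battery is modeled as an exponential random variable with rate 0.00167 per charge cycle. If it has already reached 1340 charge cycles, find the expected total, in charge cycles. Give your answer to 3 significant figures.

By memorylessness, E[X | X > 1340] = 1340 + 1/λ = 1340 + 598.802 = 1938.8 charge cycles.

1940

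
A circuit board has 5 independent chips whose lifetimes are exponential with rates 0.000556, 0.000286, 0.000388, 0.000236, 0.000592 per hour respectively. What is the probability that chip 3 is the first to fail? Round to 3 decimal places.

The time to first failure is exponential with rate Σλ = 0.000556 + 0.000286 + 0.000388 + 0.000236 + 0.000592 = 0.002058.
P(chip 3 first) = λ_3/Σλ = 0.000388/0.002058 ≈ 0.189.

0.189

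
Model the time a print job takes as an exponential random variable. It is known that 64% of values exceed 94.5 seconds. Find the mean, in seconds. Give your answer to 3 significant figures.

212

e^(−λ·94.5) = 0.64 ⇒ λ = −ln(0.64)/94.5 = 0.00472261.
Mean = 1/λ = 211.747 seconds.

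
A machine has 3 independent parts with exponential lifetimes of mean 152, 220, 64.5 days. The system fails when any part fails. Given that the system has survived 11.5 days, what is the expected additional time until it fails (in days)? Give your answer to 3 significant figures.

First-failure rate Σλ = 1/152 + 1/220 + 1/64.5 = 0.0266283.
By memorylessness the expected residual is 1/Σλ = 37.5541 days, regardless of the 11.5 already elapsed.

37.6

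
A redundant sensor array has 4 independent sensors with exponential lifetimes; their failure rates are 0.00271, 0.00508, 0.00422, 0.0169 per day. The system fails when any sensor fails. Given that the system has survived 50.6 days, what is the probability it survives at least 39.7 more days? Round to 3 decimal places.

0.317

Time to first failure ~ Exp(Σλ) with Σλ = 0.02891.
By memorylessness, P(T > 50.6+39.7 | T > 50.6) = P(T > 39.7) = e^(−0.02891·39.7) ≈ 0.317.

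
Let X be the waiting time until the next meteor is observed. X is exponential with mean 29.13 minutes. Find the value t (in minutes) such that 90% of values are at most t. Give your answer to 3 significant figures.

The rate is λ = 1/29.13 = 0.0343289 per minute.
Set 1 − e^(−λt) = 0.9, so t = −ln(0.1)/λ = 2.3026/0.0343289 ≈ 67.0743 minutes.

67.1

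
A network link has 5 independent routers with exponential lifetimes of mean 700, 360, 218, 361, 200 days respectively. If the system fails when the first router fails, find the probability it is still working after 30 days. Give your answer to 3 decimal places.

The first failure time is exponential with rate Σλ_i = 1/700 + 1/360 + 1/218 + 1/361 + 1/200 = 0.0165636 per day.
P(min > 30) = e^(−0.0165636·30) = e^(−0.49691) ≈ 0.608.

0.608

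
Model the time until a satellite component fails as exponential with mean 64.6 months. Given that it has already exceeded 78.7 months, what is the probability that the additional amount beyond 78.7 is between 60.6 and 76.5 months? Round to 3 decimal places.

The rate is λ = 1/64.6 = 0.0154799 per month.
Memoryless: the residual past 78.7 is again Exp(λ).
P(60.6 < residual < 76.5) = e^(−λ·60.6) − e^(−λ·76.5) = 0.39138 − 0.30599 ≈ 0.085.

0.085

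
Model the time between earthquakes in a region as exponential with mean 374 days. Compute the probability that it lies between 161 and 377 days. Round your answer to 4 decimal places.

0.2853

The rate is λ = 1/374 = 0.0026738 per day.
P(161 < X < 377) = e^(−λ·161) − e^(−λ·377) = 0.65020 − 0.36494 ≈ 0.2853.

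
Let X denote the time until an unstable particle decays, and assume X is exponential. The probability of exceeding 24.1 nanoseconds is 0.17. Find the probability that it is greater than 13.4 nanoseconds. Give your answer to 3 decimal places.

e^(−λ·24.1) = 0.17 ⇒ λ = −ln(0.17)/24.1 = 0.0735252.
P(X > 13.4) = e^(−0.0735252·13.4) = e^(−0.98524) ≈ 0.373.

0.373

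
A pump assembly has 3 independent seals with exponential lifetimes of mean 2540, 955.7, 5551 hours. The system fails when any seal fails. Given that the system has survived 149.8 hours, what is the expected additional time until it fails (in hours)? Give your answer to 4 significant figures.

First-failure rate Σλ = 1/2540 + 1/955.7 + 1/5551 = 0.0016202.
By memorylessness the expected residual is 1/Σλ = 617.207 hours, regardless of the 149.8 already elapsed.

617.2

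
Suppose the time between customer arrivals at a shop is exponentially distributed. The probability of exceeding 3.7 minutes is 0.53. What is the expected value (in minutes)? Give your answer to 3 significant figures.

5.83

e^(−λ·3.7) = 0.53 ⇒ λ = −ln(0.53)/3.7 = 0.171589.
Mean = 1/λ = 5.82789 minutes.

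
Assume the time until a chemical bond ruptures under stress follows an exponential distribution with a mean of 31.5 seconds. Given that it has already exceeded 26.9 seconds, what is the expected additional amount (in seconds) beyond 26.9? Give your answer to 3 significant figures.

31.5

The rate is λ = 1/31.5 = 0.031746 per second.
By memorylessness, the remaining amount past any threshold is again Exp(λ) with mean 1/λ = 31.5 seconds.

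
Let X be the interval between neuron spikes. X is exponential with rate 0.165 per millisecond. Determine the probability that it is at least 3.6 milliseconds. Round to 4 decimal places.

0.5521

P(X > 3.6) = e^(−λ·3.6) = e^(−0.594) ≈ 0.5521.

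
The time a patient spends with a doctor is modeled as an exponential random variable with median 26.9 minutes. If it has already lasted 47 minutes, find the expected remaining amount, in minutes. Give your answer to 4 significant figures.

For an exponential, median = ln(2)/λ, so λ = ln 2 / 26.9 = 0.0257676 per minute.
By memorylessness, the remaining amount past any threshold is again Exp(λ) with mean 1/λ = 38.8085 minutes.

38.81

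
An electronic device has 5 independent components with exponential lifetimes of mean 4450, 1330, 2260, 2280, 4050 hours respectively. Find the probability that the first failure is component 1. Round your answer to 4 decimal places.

0.1068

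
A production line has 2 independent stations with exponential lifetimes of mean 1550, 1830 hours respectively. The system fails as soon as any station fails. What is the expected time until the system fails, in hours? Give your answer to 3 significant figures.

839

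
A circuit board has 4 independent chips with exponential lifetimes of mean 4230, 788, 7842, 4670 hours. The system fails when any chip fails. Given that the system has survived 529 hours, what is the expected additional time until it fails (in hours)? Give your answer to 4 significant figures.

541.4

First-failure rate Σλ = 1/4230 + 1/788 + 1/7842 + 1/4670 = 0.00184709.
By memorylessness the expected residual is 1/Σλ = 541.391 hours, regardless of the 529 already elapsed.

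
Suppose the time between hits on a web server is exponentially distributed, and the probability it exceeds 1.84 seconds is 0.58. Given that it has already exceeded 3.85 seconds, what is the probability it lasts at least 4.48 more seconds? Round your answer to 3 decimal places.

0.265

From e^(−λ·1.84) = 0.58, λ = −ln(0.58)/1.84 = 0.296047.
Memoryless: P(X > 3.85+4.48 | X > 3.85) = P(X > 4.48) = e^(−0.296047·4.48) ≈ 0.265.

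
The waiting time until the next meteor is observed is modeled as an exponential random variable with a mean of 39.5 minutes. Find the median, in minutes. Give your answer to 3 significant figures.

The rate is λ = 1/39.5 = 0.0253165 per minute.
Set 1 − e^(−λt) = 0.5, so t = −ln(0.5)/λ = 0.69315/0.0253165 ≈ 27.3793 minutes.

27.4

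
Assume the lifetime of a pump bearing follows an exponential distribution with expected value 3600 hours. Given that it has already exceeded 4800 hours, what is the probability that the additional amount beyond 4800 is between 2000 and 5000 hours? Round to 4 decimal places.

0.3244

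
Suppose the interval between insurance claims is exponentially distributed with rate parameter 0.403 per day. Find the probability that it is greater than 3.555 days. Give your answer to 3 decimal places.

0.239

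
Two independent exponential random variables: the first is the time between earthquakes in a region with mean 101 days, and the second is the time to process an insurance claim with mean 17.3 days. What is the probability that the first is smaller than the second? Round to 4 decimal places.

0.1462

λ_1 = 1/101 = 0.00990099, λ_2 = 1/17.3 = 0.0578035.
For independent exponentials, P(the first < the second) = λ_1/(λ_1+λ_2) = 0.00990099/0.0677045 ≈ 0.1462.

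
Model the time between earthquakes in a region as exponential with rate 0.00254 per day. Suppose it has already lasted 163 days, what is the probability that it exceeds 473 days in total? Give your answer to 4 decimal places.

By the memoryless property, P(X > 163+310 | X > 163) = P(X > 310).
P(X > 310) = e^(−0.7874) ≈ 0.4550.

0.4550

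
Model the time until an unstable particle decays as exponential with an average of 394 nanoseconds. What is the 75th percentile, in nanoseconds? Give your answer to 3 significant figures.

546

The rate is λ = 1/394 = 0.00253807 per nanosecond.
Set 1 − e^(−λt) = 0.75, so t = −ln(0.25)/λ = 1.3863/0.00253807 ≈ 546.2 nanoseconds.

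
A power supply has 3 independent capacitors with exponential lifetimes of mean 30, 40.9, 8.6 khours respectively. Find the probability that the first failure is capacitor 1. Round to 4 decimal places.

Rates: λ_i = 1/mean_i → 0.0333333, 0.0244499, 0.116279; Σλ = 0.174062.
P(capacitor 1 first) = λ_1/Σλ = 0.0333333/0.174062 ≈ 0.1915.

0.1915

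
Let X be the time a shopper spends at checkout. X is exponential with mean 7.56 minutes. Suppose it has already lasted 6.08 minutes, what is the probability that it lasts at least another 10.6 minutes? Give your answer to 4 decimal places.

The rate is λ = 1/7.56 = 0.132275 per minute.
The exponential is memoryless, so the remaining time is again Exp(λ): the condition X > 6.08 is irrelevant.
P(X > 10.6) = e^(−1.4021) ≈ 0.2461.

0.2461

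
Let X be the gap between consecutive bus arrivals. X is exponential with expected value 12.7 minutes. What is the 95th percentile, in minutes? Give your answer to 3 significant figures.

38.0

The rate is λ = 1/12.7 = 0.0787402 per minute.
Set 1 − e^(−λt) = 0.95, so t = −ln(0.05)/λ = 2.9957/0.0787402 ≈ 38.0458 minutes.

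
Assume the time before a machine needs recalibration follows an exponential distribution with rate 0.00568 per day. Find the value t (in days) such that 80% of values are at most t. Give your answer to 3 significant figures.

283

Set 1 − e^(−λt) = 0.8, so t = −ln(0.2)/λ = 1.6094/0.00568 ≈ 283.352 days.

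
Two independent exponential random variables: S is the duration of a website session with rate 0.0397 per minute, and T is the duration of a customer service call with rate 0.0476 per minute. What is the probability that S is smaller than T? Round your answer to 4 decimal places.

λ_1 = 0.0397, λ_2 = 0.0476.
For independent exponentials, P(S < T) = λ_1/(λ_1+λ_2) = 0.0397/0.0873 ≈ 0.4548.

0.4548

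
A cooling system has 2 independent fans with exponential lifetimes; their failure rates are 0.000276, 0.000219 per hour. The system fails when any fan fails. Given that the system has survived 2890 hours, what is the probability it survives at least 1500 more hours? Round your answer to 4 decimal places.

Time to first failure ~ Exp(Σλ) with Σλ = 0.000495.
By memorylessness, P(T > 2890+1500 | T > 2890) = P(T > 1500) = e^(−0.000495·1500) ≈ 0.4759.

0.4759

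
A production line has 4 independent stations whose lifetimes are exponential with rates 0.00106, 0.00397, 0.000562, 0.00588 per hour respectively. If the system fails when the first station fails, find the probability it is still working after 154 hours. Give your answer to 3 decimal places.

0.171

The time to first failure is exponential with rate Σλ = 0.00106 + 0.00397 + 0.000562 + 0.00588 = 0.011472.
P(min > 154) = e^(−0.011472·154) = e^(−1.7667) ≈ 0.171.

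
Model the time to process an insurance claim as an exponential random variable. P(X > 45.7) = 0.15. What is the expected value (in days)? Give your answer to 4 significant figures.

24.09

e^(−λ·45.7) = 0.15 ⇒ λ = −ln(0.15)/45.7 = 0.0415125.
Mean = 1/λ = 24.0891 days.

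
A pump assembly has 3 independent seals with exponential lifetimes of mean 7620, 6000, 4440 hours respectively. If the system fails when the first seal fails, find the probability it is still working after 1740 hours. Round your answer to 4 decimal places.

The first failure time is exponential with rate Σλ_i = 1/7620 + 1/6000 + 1/4440 = 0.000523125 per hour.
P(min > 1740) = e^(−0.000523125·1740) = e^(−0.91024) ≈ 0.4024.

0.4024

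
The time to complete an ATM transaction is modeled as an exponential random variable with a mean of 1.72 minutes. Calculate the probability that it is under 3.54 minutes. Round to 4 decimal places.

0.8723

The rate is λ = 1/1.72 = 0.581395 per minute.
P(X ≤ 3.54) = 1 − e^(−λ·3.54) = 1 − e^(−2.0581) ≈ 0.8723.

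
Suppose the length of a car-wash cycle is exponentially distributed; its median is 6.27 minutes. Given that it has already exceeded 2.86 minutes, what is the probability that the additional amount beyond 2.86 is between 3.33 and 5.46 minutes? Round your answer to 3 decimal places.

0.145

For an exponential, median = ln(2)/λ, so λ = ln 2 / 6.27 = 0.11055 per minute.
Memoryless: the residual past 2.86 is again Exp(λ).
P(3.33 < residual < 5.46) = e^(−λ·3.33) − e^(−λ·5.46) = 0.69203 − 0.54684 ≈ 0.145.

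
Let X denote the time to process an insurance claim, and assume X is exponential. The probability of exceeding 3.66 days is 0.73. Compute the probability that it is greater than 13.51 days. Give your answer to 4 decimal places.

0.3130

e^(−λ·3.66) = 0.73 ⇒ λ = −ln(0.73)/3.66 = 0.0859865.
P(X > 13.51) = e^(−0.0859865·13.51) = e^(−1.1617) ≈ 0.3130.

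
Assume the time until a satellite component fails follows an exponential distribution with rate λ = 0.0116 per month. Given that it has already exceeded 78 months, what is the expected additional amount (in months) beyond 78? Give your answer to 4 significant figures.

86.21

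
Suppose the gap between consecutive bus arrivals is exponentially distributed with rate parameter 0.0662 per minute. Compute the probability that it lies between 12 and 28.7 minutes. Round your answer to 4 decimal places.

P(12 < X < 28.7) = e^(−λ·12) − e^(−λ·28.7) = 0.45185 − 0.14958 ≈ 0.3023.

0.3023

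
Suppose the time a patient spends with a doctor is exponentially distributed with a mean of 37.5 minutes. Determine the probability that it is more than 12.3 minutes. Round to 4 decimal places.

The rate is λ = 1/37.5 = 0.0266667 per minute.
P(X > 12.3) = e^(−λ·12.3) = e^(−0.328) ≈ 0.7204.

0.7204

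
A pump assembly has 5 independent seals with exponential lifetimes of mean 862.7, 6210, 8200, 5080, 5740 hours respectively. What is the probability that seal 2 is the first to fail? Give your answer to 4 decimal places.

0.0888

Rates: λ_i = 1/mean_i → 0.00115915, 0.000161031, 0.000121951, 0.00019685, 0.000174216; Σλ = 0.0018132.
P(seal 2 first) = λ_2/Σλ = 0.000161031/0.0018132 ≈ 0.0888.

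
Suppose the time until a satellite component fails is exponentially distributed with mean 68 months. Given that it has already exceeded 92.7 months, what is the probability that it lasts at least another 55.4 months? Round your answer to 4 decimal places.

The rate is λ = 1/68 = 0.0147059 per month.
P(X > s+t | X > s) = e^(−λ(s+t))/e^(−λs) = e^(−λt), independent of s = 92.7.
P(X > 55.4) = e^(−0.81471) ≈ 0.4428.

0.4428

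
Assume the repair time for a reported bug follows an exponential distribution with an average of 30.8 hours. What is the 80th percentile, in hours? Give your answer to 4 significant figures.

49.57

The rate is λ = 1/30.8 = 0.0324675 per hour.
Set 1 − e^(−λt) = 0.8, so t = −ln(0.2)/λ = 1.6094/0.0324675 ≈ 49.5707 hours.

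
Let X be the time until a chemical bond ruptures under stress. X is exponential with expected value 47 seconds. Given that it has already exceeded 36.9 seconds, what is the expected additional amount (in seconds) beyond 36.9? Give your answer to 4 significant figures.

The rate is λ = 1/47 = 0.0212766 per second.
By memorylessness, the remaining amount past any threshold is again Exp(λ) with mean 1/λ = 47 seconds.

47.00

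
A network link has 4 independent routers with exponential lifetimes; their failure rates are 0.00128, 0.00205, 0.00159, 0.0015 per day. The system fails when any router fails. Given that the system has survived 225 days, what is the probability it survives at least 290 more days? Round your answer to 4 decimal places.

0.1554

Time to first failure ~ Exp(Σλ) with Σλ = 0.00642.
By memorylessness, P(T > 225+290 | T > 225) = P(T > 290) = e^(−0.00642·290) ≈ 0.1554.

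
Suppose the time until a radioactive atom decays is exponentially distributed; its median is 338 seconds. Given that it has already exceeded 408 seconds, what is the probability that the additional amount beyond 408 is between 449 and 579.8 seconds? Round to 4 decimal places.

For an exponential, median = ln(2)/λ, so λ = ln 2 / 338 = 0.00205073 per second.
Memoryless: the residual past 408 is again Exp(λ).
P(449 < residual < 579.8) = e^(−λ·449) − e^(−λ·579.8) = 0.39821 − 0.30452 ≈ 0.0937.

0.0937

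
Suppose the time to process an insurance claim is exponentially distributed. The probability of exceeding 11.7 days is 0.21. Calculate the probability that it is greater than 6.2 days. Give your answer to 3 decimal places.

0.437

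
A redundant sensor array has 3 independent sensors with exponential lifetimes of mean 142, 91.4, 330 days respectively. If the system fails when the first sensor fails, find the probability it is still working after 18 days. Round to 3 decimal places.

The first failure time is exponential with rate Σλ_i = 1/142 + 1/91.4 + 1/330 = 0.0210135 per day.
P(min > 18) = e^(−0.0210135·18) = e^(−0.37824) ≈ 0.685.

0.685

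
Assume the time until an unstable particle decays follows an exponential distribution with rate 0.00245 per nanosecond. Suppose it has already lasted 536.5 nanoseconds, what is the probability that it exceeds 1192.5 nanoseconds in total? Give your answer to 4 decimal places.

0.2004

By the memoryless property, P(X > 536.5+656 | X > 536.5) = P(X > 656).
P(X > 656) = e^(−1.6072) ≈ 0.2004.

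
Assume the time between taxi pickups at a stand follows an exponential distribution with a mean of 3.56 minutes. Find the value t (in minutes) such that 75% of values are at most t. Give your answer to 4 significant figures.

4.935

The rate is λ = 1/3.56 = 0.280899 per minute.
Set 1 − e^(−λt) = 0.75, so t = −ln(0.25)/λ = 1.3863/0.280899 ≈ 4.93521 minutes.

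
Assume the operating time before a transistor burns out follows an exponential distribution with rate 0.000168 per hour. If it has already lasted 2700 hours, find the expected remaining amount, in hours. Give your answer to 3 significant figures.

5950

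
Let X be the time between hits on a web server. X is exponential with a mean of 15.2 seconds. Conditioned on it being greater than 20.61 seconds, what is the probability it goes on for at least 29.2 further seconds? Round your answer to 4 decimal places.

The rate is λ = 1/15.2 = 0.0657895 per second.
By the memoryless property, P(X > 20.61+29.2 | X > 20.61) = P(X > 29.2).
P(X > 29.2) = e^(−1.9211) ≈ 0.1465.

0.1465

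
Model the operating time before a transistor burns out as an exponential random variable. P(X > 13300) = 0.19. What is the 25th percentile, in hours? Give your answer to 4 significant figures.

2304

e^(−λ·13300) = 0.19 ⇒ λ = −ln(0.19)/13300 = 0.000124867.
25th percentile: 1 − e^(−λt) = 0.25, t = −ln(0.75)/λ = 2303.91 hours.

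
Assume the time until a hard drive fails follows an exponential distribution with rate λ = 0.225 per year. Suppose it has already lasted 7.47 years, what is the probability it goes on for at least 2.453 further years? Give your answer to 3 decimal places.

0.576

The exponential is memoryless, so the remaining time is again Exp(λ): the condition X > 7.47 is irrelevant.
P(X > 2.453) = e^(−0.55192) ≈ 0.576.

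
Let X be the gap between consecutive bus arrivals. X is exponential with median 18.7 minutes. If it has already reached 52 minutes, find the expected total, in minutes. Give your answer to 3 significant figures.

For an exponential, median = ln(2)/λ, so λ = ln 2 / 18.7 = 0.0370667 per minute.
By memorylessness, E[X | X > 52] = 52 + 1/λ = 52 + 26.9784 = 78.9784 minutes.

79.0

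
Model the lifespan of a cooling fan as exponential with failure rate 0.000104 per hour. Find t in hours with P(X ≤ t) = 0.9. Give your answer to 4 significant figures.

22140

Set 1 − e^(−λt) = 0.9, so t = −ln(0.1)/λ = 2.3026/0.000104 ≈ 22140.2 hours.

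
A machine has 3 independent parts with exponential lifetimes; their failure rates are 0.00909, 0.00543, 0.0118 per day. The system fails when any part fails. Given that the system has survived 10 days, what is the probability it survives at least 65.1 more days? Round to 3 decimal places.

0.180

Time to first failure ~ Exp(Σλ) with Σλ = 0.02632.
By memorylessness, P(T > 10+65.1 | T > 10) = P(T > 65.1) = e^(−0.02632·65.1) ≈ 0.180.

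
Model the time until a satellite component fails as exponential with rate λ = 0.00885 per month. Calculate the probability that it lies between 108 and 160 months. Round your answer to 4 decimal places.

P(108 < X < 160) = e^(−λ·108) − e^(−λ·160) = 0.38450 − 0.24268 ≈ 0.1418.

0.1418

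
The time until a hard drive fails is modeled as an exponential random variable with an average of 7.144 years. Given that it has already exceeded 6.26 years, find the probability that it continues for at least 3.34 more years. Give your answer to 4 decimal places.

0.6266

The rate is λ = 1/7.144 = 0.139978 per year.
The exponential is memoryless, so the remaining time is again Exp(λ): the condition X > 6.26 is irrelevant.
P(X > 3.34) = e^(−0.46753) ≈ 0.6266.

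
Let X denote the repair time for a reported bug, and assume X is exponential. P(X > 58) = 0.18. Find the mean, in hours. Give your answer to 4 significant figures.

33.82

e^(−λ·58) = 0.18 ⇒ λ = −ln(0.18)/58 = 0.0295655.
Mean = 1/λ = 33.8232 hours.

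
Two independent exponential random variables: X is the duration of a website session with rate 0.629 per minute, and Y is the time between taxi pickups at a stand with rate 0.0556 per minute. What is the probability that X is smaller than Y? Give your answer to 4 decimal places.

0.9188

λ_1 = 0.629, λ_2 = 0.0556.
For independent exponentials, P(X < Y) = λ_1/(λ_1+λ_2) = 0.629/0.6846 ≈ 0.9188.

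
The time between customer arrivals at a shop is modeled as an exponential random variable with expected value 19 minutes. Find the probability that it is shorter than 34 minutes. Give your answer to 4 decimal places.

0.8330

The rate is λ = 1/19 = 0.0526316 per minute.
P(X ≤ 34) = 1 − e^(−λ·34) = 1 − e^(−1.7895) ≈ 0.8330.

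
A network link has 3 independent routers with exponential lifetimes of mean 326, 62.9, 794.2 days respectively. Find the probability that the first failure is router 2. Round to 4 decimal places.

0.7861

Rates: λ_i = 1/mean_i → 0.00306748, 0.0158983, 0.00125913; Σλ = 0.0202249.
P(router 2 first) = λ_2/Σλ = 0.0158983/0.0202249 ≈ 0.7861.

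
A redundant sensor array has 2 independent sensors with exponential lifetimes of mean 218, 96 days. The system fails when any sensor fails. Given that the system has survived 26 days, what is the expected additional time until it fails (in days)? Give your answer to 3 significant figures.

66.6

First-failure rate Σλ = 1/218 + 1/96 = 0.0150038.
By memorylessness the expected residual is 1/Σλ = 66.6497 days, regardless of the 26 already elapsed.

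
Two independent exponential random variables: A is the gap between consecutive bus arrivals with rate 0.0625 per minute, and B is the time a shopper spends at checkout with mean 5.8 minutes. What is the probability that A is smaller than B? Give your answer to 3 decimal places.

0.266

λ_1 = 0.0625, λ_2 = 1/5.8 = 0.172414.
For independent exponentials, P(A < B) = λ_1/(λ_1+λ_2) = 0.0625/0.234914 ≈ 0.266.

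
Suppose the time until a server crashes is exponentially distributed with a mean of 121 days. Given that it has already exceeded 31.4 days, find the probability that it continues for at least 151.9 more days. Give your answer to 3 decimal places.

0.285

The rate is λ = 1/121 = 0.00826446 per day.
P(X > s+t | X > s) = e^(−λ(s+t))/e^(−λs) = e^(−λt), independent of s = 31.4.
P(X > 151.9) = e^(−1.2554) ≈ 0.285.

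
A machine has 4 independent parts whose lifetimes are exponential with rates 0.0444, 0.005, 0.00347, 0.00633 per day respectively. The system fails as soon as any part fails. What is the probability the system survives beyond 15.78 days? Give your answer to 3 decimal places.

The time to first failure is exponential with rate Σλ = 0.0444 + 0.005 + 0.00347 + 0.00633 = 0.0592.
P(min > 15.78) = e^(−0.0592·15.78) = e^(−0.93418) ≈ 0.393.

0.393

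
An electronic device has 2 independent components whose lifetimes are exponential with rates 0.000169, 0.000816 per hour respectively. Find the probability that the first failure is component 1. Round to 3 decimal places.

The time to first failure is exponential with rate Σλ = 0.000169 + 0.000816 = 0.000985.
P(component 1 first) = λ_1/Σλ = 0.000169/0.000985 ≈ 0.172.

0.172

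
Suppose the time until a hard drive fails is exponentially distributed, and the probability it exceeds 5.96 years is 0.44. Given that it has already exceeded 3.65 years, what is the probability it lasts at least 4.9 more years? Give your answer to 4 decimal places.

0.5092

From e^(−λ·5.96) = 0.44, λ = −ln(0.44)/5.96 = 0.137748.
Memoryless: P(X > 3.65+4.9 | X > 3.65) = P(X > 4.9) = e^(−0.137748·4.9) ≈ 0.5092.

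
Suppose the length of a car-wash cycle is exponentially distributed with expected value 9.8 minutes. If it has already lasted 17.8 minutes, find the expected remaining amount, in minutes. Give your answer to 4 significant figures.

The rate is λ = 1/9.8 = 0.102041 per minute.
By memorylessness, the remaining amount past any threshold is again Exp(λ) with mean 1/λ = 9.8 minutes.

9.800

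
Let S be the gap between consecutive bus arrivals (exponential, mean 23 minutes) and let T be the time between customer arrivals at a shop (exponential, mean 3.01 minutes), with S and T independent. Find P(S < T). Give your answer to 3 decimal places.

0.116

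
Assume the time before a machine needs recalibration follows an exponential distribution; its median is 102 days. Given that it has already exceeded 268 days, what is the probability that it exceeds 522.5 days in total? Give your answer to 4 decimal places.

0.1774

For an exponential, median = ln(2)/λ, so λ = ln 2 / 102 = 0.00679556 per day.
By the memoryless property, P(X > 268+254.5 | X > 268) = P(X > 254.5).
P(X > 254.5) = e^(−1.7295) ≈ 0.1774.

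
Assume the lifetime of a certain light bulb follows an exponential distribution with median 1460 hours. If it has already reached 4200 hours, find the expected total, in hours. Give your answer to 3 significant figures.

6310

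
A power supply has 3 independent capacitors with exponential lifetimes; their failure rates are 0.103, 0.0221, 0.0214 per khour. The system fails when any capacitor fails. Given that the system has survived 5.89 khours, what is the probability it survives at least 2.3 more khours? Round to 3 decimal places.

0.714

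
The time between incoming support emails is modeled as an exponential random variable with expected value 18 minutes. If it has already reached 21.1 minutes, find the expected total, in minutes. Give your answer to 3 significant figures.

The rate is λ = 1/18 = 0.0555556 per minute.
By memorylessness, E[X | X > 21.1] = 21.1 + 1/λ = 21.1 + 18 = 39.1 minutes.

39.1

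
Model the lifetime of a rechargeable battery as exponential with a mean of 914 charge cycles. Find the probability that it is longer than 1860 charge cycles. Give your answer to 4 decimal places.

0.1307

The rate is λ = 1/914 = 0.00109409 per charge cycle.
P(X > 1860) = e^(−λ·1860) = e^(−2.035) ≈ 0.1307.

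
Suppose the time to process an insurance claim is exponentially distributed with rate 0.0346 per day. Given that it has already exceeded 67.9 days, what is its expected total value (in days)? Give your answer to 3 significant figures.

96.8

By memorylessness, E[X | X > 67.9] = 67.9 + 1/λ = 67.9 + 28.9017 = 96.8017 days.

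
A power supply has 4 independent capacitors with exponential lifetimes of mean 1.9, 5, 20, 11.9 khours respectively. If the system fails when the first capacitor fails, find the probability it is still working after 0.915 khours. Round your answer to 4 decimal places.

0.4551

The first failure time is exponential with rate Σλ_i = 1/1.9 + 1/5 + 1/20 + 1/11.9 = 0.860349 per khour.
P(min > 0.915) = e^(−0.860349·0.915) = e^(−0.78722) ≈ 0.4551.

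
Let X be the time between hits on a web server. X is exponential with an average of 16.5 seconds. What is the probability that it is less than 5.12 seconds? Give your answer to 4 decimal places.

The rate is λ = 1/16.5 = 0.0606061 per second.
P(X ≤ 5.12) = 1 − e^(−λ·5.12) = 1 − e^(−0.3103) ≈ 0.2668.

0.2668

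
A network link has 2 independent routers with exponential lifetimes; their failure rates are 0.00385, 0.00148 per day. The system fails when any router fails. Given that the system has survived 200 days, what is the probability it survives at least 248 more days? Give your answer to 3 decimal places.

Time to first failure ~ Exp(Σλ) with Σλ = 0.00533.
By memorylessness, P(T > 200+248 | T > 200) = P(T > 248) = e^(−0.00533·248) ≈ 0.267.

0.267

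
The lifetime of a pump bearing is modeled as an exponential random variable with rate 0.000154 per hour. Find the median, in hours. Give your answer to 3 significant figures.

Set 1 − e^(−λt) = 0.5, so t = −ln(0.5)/λ = 0.69315/0.000154 ≈ 4500.96 hours.

4500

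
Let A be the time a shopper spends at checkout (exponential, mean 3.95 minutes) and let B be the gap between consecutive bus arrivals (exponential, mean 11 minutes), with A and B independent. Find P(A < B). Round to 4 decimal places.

0.7358

λ_1 = 1/3.95 = 0.253165, λ_2 = 1/11 = 0.0909091.
For independent exponentials, P(A < B) = λ_1/(λ_1+λ_2) = 0.253165/0.344074 ≈ 0.7358.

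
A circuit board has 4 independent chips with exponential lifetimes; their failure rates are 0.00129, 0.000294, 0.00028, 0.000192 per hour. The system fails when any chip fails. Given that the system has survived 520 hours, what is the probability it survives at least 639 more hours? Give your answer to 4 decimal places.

0.2688

Time to first failure ~ Exp(Σλ) with Σλ = 0.002056.
By memorylessness, P(T > 520+639 | T > 520) = P(T > 639) = e^(−0.002056·639) ≈ 0.2688.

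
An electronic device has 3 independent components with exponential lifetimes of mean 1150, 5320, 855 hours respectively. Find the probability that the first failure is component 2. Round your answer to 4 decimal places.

0.0844

Rates: λ_i = 1/mean_i → 0.000869565, 0.00018797, 0.00116959; Σλ = 0.00222713.
P(component 2 first) = λ_2/Σλ = 0.00018797/0.00222713 ≈ 0.0844.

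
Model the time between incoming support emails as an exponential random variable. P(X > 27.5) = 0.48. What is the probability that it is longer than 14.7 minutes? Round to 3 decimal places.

0.675

e^(−λ·27.5) = 0.48 ⇒ λ = −ln(0.48)/27.5 = 0.0266898.
P(X > 14.7) = e^(−0.0266898·14.7) = e^(−0.39234) ≈ 0.675.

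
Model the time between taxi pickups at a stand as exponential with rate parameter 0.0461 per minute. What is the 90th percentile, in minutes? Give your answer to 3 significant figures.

49.9

Set 1 − e^(−λt) = 0.9, so t = −ln(0.1)/λ = 2.3026/0.0461 ≈ 49.9476 minutes.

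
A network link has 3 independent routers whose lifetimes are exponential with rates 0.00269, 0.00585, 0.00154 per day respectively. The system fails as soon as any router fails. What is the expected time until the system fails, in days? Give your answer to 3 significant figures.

99.2

The time to first failure is exponential with rate Σλ = 0.00269 + 0.00585 + 0.00154 = 0.01008.
E[min] = 1/Σλ = 1/0.01008 = 99.2063 days.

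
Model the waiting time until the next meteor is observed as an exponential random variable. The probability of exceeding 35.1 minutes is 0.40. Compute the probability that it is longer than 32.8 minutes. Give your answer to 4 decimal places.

e^(−λ·35.1) = 0.40 ⇒ λ = −ln(0.40)/35.1 = 0.0261051.
P(X > 32.8) = e^(−0.0261051·32.8) = e^(−0.85625) ≈ 0.4248.

0.4248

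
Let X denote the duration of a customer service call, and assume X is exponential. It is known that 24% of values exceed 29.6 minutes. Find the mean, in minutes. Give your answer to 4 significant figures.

20.74

e^(−λ·29.6) = 0.24 ⇒ λ = −ln(0.24)/29.6 = 0.0482134.
Mean = 1/λ = 20.7411 minutes.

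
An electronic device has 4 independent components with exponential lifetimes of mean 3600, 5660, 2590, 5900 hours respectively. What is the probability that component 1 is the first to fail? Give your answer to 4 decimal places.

0.2750

Rates: λ_i = 1/mean_i → 0.000277778, 0.000176678, 0.0003861, 0.000169492; Σλ = 0.00101005.
P(component 1 first) = λ_1/Σλ = 0.000277778/0.00101005 ≈ 0.2750.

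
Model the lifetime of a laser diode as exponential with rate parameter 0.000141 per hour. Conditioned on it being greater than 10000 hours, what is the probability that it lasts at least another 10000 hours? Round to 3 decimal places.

P(X > s+t | X > s) = e^(−λ(s+t))/e^(−λs) = e^(−λt), independent of s = 10000.
P(X > 10000) = e^(−1.41) ≈ 0.244.

0.244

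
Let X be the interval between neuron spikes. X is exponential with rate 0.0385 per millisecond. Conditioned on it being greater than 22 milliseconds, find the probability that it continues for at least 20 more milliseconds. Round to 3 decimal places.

P(X > s+t | X > s) = e^(−λ(s+t))/e^(−λs) = e^(−λt), independent of s = 22.
P(X > 20) = e^(−0.77) ≈ 0.463.

0.463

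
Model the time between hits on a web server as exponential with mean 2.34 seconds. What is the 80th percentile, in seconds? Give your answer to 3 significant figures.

3.77

The rate is λ = 1/2.34 = 0.42735 per second.
Set 1 − e^(−λt) = 0.8, so t = −ln(0.2)/λ = 1.6094/0.42735 ≈ 3.76608 seconds.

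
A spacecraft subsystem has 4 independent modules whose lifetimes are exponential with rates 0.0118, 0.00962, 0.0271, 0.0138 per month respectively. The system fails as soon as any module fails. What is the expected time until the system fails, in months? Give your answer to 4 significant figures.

The time to first failure is exponential with rate Σλ = 0.0118 + 0.00962 + 0.0271 + 0.0138 = 0.06232.
E[min] = 1/Σλ = 1/0.06232 = 16.0462 months.

16.05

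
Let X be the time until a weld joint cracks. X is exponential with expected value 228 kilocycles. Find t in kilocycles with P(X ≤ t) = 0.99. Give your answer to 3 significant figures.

1050

The rate is λ = 1/228 = 0.00438596 per kilocycle.
Set 1 − e^(−λt) = 0.99, so t = −ln(0.01)/λ = 4.6052/0.00438596 ≈ 1049.98 kilocycles.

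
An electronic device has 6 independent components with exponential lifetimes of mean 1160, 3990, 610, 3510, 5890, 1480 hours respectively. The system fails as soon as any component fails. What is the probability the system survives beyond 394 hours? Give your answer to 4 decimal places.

The first failure time is exponential with rate Σλ_i = 1/1160 + 1/3990 + 1/610 + 1/3510 + 1/5890 + 1/1480 = 0.0038824 per hour.
P(min > 394) = e^(−0.0038824·394) = e^(−1.5297) ≈ 0.2166.

0.2166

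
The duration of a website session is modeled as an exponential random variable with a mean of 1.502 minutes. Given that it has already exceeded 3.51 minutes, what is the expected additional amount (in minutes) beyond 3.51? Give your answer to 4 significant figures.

1.502

The rate is λ = 1/1.502 = 0.665779 per minute.
By memorylessness, the remaining amount past any threshold is again Exp(λ) with mean 1/λ = 1.502 minutes.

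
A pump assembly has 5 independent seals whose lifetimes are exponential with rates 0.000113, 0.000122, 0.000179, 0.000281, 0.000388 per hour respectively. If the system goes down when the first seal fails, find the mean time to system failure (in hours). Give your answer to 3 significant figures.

The time to first failure is exponential with rate Σλ = 0.000113 + 0.000122 + 0.000179 + 0.000281 + 0.000388 = 0.001083.
E[min] = 1/Σλ = 1/0.001083 = 923.361 hours.

923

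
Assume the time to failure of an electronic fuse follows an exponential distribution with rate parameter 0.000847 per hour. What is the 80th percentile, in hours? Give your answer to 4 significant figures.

1900

Set 1 − e^(−λt) = 0.8, so t = −ln(0.2)/λ = 1.6094/0.000847 ≈ 1900.16 hours.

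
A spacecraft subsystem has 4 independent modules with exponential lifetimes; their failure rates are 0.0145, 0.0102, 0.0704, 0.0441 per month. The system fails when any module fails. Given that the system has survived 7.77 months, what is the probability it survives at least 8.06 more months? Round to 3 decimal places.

0.326

Time to first failure ~ Exp(Σλ) with Σλ = 0.1392.
By memorylessness, P(T > 7.77+8.06 | T > 7.77) = P(T > 8.06) = e^(−0.1392·8.06) ≈ 0.326.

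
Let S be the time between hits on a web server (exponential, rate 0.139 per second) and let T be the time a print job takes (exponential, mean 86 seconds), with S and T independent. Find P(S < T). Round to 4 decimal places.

0.9228

λ_1 = 0.139, λ_2 = 1/86 = 0.0116279.
For independent exponentials, P(S < T) = λ_1/(λ_1+λ_2) = 0.139/0.150628 ≈ 0.9228.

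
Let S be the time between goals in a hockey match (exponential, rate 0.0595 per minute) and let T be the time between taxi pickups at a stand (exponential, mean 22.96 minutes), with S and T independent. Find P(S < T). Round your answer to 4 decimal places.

λ_1 = 0.0595, λ_2 = 1/22.96 = 0.043554.
For independent exponentials, P(S < T) = λ_1/(λ_1+λ_2) = 0.0595/0.103054 ≈ 0.5774.

0.5774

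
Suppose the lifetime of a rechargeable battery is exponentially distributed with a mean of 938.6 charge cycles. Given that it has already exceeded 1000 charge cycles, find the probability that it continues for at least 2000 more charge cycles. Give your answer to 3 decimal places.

0.119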